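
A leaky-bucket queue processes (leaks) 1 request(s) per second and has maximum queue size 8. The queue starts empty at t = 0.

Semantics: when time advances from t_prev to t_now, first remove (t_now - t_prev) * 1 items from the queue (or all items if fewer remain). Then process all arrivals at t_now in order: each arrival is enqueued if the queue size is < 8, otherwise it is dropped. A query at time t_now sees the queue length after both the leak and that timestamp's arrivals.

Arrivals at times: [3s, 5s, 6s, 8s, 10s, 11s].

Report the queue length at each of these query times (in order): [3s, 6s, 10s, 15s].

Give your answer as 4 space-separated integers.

Queue lengths at query times:
  query t=3s: backlog = 1
  query t=6s: backlog = 1
  query t=10s: backlog = 1
  query t=15s: backlog = 0

Answer: 1 1 1 0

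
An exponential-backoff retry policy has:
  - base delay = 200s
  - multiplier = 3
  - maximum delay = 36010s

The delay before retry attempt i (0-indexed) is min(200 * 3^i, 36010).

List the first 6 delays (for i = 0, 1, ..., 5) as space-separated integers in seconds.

Computing each delay:
  i=0: min(200*3^0, 36010) = 200
  i=1: min(200*3^1, 36010) = 600
  i=2: min(200*3^2, 36010) = 1800
  i=3: min(200*3^3, 36010) = 5400
  i=4: min(200*3^4, 36010) = 16200
  i=5: min(200*3^5, 36010) = 36010

Answer: 200 600 1800 5400 16200 36010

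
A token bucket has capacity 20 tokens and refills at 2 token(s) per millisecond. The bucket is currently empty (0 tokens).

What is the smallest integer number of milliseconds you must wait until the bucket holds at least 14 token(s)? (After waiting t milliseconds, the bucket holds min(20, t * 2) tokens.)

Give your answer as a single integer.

Answer: 7

Derivation:
Need t * 2 >= 14, so t >= 14/2.
Smallest integer t = ceil(14/2) = 7.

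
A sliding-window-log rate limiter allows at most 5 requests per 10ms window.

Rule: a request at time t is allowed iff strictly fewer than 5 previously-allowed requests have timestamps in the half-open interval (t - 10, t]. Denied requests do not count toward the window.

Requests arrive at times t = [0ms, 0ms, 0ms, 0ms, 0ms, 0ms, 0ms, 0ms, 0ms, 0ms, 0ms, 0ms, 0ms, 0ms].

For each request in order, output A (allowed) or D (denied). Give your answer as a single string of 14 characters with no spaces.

Tracking allowed requests in the window:
  req#1 t=0ms: ALLOW
  req#2 t=0ms: ALLOW
  req#3 t=0ms: ALLOW
  req#4 t=0ms: ALLOW
  req#5 t=0ms: ALLOW
  req#6 t=0ms: DENY
  req#7 t=0ms: DENY
  req#8 t=0ms: DENY
  req#9 t=0ms: DENY
  req#10 t=0ms: DENY
  req#11 t=0ms: DENY
  req#12 t=0ms: DENY
  req#13 t=0ms: DENY
  req#14 t=0ms: DENY

Answer: AAAAADDDDDDDDD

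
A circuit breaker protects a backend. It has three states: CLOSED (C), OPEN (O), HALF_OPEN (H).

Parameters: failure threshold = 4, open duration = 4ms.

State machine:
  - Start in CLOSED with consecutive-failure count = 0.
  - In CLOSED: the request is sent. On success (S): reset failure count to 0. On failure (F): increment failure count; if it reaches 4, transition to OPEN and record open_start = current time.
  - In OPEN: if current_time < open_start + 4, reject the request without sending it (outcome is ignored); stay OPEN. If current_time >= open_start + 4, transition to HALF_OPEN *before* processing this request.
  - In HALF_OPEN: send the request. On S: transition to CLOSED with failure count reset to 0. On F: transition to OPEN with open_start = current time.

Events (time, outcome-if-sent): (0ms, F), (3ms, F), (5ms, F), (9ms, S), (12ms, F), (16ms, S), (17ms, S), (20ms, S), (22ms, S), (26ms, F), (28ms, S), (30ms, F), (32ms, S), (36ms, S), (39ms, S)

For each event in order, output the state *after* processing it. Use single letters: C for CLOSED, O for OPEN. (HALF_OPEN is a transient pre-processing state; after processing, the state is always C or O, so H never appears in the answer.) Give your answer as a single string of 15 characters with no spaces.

Answer: CCCCCCCCCCCCCCC

Derivation:
State after each event:
  event#1 t=0ms outcome=F: state=CLOSED
  event#2 t=3ms outcome=F: state=CLOSED
  event#3 t=5ms outcome=F: state=CLOSED
  event#4 t=9ms outcome=S: state=CLOSED
  event#5 t=12ms outcome=F: state=CLOSED
  event#6 t=16ms outcome=S: state=CLOSED
  event#7 t=17ms outcome=S: state=CLOSED
  event#8 t=20ms outcome=S: state=CLOSED
  event#9 t=22ms outcome=S: state=CLOSED
  event#10 t=26ms outcome=F: state=CLOSED
  event#11 t=28ms outcome=S: state=CLOSED
  event#12 t=30ms outcome=F: state=CLOSED
  event#13 t=32ms outcome=S: state=CLOSED
  event#14 t=36ms outcome=S: state=CLOSED
  event#15 t=39ms outcome=S: state=CLOSED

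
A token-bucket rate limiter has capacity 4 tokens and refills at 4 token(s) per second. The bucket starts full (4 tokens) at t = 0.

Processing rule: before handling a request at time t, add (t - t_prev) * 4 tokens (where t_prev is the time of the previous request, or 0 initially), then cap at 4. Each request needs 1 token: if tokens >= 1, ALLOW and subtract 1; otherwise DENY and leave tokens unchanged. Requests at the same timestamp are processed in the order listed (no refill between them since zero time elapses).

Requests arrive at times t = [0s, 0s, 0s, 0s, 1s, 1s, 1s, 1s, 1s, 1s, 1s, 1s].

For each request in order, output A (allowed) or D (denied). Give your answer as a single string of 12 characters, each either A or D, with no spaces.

Simulating step by step:
  req#1 t=0s: ALLOW
  req#2 t=0s: ALLOW
  req#3 t=0s: ALLOW
  req#4 t=0s: ALLOW
  req#5 t=1s: ALLOW
  req#6 t=1s: ALLOW
  req#7 t=1s: ALLOW
  req#8 t=1s: ALLOW
  req#9 t=1s: DENY
  req#10 t=1s: DENY
  req#11 t=1s: DENY
  req#12 t=1s: DENY

Answer: AAAAAAAADDDD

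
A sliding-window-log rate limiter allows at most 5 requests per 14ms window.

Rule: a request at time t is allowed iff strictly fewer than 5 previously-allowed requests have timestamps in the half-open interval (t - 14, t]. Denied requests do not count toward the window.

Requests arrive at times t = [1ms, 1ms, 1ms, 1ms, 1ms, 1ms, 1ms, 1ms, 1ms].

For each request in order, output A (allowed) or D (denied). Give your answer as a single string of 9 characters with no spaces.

Tracking allowed requests in the window:
  req#1 t=1ms: ALLOW
  req#2 t=1ms: ALLOW
  req#3 t=1ms: ALLOW
  req#4 t=1ms: ALLOW
  req#5 t=1ms: ALLOW
  req#6 t=1ms: DENY
  req#7 t=1ms: DENY
  req#8 t=1ms: DENY
  req#9 t=1ms: DENY

Answer: AAAAADDDD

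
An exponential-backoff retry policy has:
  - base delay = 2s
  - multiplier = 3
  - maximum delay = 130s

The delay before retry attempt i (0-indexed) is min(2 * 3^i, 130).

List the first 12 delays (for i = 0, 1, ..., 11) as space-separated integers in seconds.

Computing each delay:
  i=0: min(2*3^0, 130) = 2
  i=1: min(2*3^1, 130) = 6
  i=2: min(2*3^2, 130) = 18
  i=3: min(2*3^3, 130) = 54
  i=4: min(2*3^4, 130) = 130
  i=5: min(2*3^5, 130) = 130
  i=6: min(2*3^6, 130) = 130
  i=7: min(2*3^7, 130) = 130
  i=8: min(2*3^8, 130) = 130
  i=9: min(2*3^9, 130) = 130
  i=10: min(2*3^10, 130) = 130
  i=11: min(2*3^11, 130) = 130

Answer: 2 6 18 54 130 130 130 130 130 130 130 130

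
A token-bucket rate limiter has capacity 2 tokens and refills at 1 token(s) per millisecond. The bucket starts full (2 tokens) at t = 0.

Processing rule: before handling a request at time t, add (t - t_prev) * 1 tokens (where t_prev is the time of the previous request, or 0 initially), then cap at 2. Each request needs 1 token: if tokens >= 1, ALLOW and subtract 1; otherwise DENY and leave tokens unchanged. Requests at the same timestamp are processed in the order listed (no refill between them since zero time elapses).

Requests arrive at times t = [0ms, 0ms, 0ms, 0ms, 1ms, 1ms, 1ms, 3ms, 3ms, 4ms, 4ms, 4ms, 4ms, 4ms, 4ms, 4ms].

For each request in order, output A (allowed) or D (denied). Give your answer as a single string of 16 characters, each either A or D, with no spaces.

Answer: AADDADDAAADDDDDD

Derivation:
Simulating step by step:
  req#1 t=0ms: ALLOW
  req#2 t=0ms: ALLOW
  req#3 t=0ms: DENY
  req#4 t=0ms: DENY
  req#5 t=1ms: ALLOW
  req#6 t=1ms: DENY
  req#7 t=1ms: DENY
  req#8 t=3ms: ALLOW
  req#9 t=3ms: ALLOW
  req#10 t=4ms: ALLOW
  req#11 t=4ms: DENY
  req#12 t=4ms: DENY
  req#13 t=4ms: DENY
  req#14 t=4ms: DENY
  req#15 t=4ms: DENY
  req#16 t=4ms: DENY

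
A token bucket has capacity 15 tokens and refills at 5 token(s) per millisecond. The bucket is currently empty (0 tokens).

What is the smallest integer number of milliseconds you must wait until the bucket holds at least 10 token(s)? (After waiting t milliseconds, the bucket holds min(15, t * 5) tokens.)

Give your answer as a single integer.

Answer: 2

Derivation:
Need t * 5 >= 10, so t >= 10/5.
Smallest integer t = ceil(10/5) = 2.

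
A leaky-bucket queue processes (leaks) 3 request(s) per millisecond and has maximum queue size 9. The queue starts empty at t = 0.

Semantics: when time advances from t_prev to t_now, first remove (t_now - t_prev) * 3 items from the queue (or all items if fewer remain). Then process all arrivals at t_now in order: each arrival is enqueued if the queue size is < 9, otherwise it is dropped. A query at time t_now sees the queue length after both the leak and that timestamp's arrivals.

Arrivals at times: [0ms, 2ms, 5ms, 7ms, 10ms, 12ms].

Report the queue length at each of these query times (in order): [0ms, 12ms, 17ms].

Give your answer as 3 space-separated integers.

Queue lengths at query times:
  query t=0ms: backlog = 1
  query t=12ms: backlog = 1
  query t=17ms: backlog = 0

Answer: 1 1 0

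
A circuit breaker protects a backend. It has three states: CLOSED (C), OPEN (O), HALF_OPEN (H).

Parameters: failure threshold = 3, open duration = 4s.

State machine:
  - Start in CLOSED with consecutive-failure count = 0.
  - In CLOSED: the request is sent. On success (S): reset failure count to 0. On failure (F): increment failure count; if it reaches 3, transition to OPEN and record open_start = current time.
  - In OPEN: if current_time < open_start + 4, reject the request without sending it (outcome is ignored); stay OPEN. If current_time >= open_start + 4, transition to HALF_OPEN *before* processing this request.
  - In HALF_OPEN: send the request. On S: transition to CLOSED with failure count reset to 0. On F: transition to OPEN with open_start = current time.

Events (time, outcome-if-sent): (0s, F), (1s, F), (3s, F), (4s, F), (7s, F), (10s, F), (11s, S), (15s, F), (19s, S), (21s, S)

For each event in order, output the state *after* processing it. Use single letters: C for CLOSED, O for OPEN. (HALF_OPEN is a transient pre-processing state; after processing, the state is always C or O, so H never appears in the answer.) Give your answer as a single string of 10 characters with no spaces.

State after each event:
  event#1 t=0s outcome=F: state=CLOSED
  event#2 t=1s outcome=F: state=CLOSED
  event#3 t=3s outcome=F: state=OPEN
  event#4 t=4s outcome=F: state=OPEN
  event#5 t=7s outcome=F: state=OPEN
  event#6 t=10s outcome=F: state=OPEN
  event#7 t=11s outcome=S: state=CLOSED
  event#8 t=15s outcome=F: state=CLOSED
  event#9 t=19s outcome=S: state=CLOSED
  event#10 t=21s outcome=S: state=CLOSED

Answer: CCOOOOCCCC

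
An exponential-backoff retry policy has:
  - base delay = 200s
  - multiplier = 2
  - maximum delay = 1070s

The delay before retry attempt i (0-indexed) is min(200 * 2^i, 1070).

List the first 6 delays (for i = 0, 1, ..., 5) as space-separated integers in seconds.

Answer: 200 400 800 1070 1070 1070

Derivation:
Computing each delay:
  i=0: min(200*2^0, 1070) = 200
  i=1: min(200*2^1, 1070) = 400
  i=2: min(200*2^2, 1070) = 800
  i=3: min(200*2^3, 1070) = 1070
  i=4: min(200*2^4, 1070) = 1070
  i=5: min(200*2^5, 1070) = 1070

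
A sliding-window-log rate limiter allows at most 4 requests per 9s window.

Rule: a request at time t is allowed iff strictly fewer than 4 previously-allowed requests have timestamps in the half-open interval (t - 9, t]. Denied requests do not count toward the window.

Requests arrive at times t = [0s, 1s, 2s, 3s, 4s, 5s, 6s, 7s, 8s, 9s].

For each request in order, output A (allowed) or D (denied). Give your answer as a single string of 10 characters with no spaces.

Tracking allowed requests in the window:
  req#1 t=0s: ALLOW
  req#2 t=1s: ALLOW
  req#3 t=2s: ALLOW
  req#4 t=3s: ALLOW
  req#5 t=4s: DENY
  req#6 t=5s: DENY
  req#7 t=6s: DENY
  req#8 t=7s: DENY
  req#9 t=8s: DENY
  req#10 t=9s: ALLOW

Answer: AAAADDDDDA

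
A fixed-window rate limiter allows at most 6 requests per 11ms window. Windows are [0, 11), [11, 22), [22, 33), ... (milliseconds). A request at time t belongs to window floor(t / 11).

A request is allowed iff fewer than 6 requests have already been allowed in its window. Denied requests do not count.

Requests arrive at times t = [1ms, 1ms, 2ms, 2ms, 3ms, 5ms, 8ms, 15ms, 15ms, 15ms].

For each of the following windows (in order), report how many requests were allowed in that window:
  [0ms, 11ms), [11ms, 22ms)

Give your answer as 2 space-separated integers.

Processing requests:
  req#1 t=1ms (window 0): ALLOW
  req#2 t=1ms (window 0): ALLOW
  req#3 t=2ms (window 0): ALLOW
  req#4 t=2ms (window 0): ALLOW
  req#5 t=3ms (window 0): ALLOW
  req#6 t=5ms (window 0): ALLOW
  req#7 t=8ms (window 0): DENY
  req#8 t=15ms (window 1): ALLOW
  req#9 t=15ms (window 1): ALLOW
  req#10 t=15ms (window 1): ALLOW

Allowed counts by window: 6 3

Answer: 6 3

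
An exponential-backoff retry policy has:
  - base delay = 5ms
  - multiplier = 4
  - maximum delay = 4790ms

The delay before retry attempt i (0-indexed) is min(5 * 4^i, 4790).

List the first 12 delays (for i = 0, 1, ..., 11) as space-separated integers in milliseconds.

Computing each delay:
  i=0: min(5*4^0, 4790) = 5
  i=1: min(5*4^1, 4790) = 20
  i=2: min(5*4^2, 4790) = 80
  i=3: min(5*4^3, 4790) = 320
  i=4: min(5*4^4, 4790) = 1280
  i=5: min(5*4^5, 4790) = 4790
  i=6: min(5*4^6, 4790) = 4790
  i=7: min(5*4^7, 4790) = 4790
  i=8: min(5*4^8, 4790) = 4790
  i=9: min(5*4^9, 4790) = 4790
  i=10: min(5*4^10, 4790) = 4790
  i=11: min(5*4^11, 4790) = 4790

Answer: 5 20 80 320 1280 4790 4790 4790 4790 4790 4790 4790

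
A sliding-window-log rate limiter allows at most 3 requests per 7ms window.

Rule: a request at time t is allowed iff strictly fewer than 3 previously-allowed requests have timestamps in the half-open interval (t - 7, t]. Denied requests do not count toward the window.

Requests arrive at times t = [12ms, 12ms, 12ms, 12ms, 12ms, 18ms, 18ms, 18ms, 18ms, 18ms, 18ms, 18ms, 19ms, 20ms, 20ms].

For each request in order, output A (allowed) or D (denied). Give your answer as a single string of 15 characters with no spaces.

Answer: AAADDDDDDDDDAAA

Derivation:
Tracking allowed requests in the window:
  req#1 t=12ms: ALLOW
  req#2 t=12ms: ALLOW
  req#3 t=12ms: ALLOW
  req#4 t=12ms: DENY
  req#5 t=12ms: DENY
  req#6 t=18ms: DENY
  req#7 t=18ms: DENY
  req#8 t=18ms: DENY
  req#9 t=18ms: DENY
  req#10 t=18ms: DENY
  req#11 t=18ms: DENY
  req#12 t=18ms: DENY
  req#13 t=19ms: ALLOW
  req#14 t=20ms: ALLOW
  req#15 t=20ms: ALLOW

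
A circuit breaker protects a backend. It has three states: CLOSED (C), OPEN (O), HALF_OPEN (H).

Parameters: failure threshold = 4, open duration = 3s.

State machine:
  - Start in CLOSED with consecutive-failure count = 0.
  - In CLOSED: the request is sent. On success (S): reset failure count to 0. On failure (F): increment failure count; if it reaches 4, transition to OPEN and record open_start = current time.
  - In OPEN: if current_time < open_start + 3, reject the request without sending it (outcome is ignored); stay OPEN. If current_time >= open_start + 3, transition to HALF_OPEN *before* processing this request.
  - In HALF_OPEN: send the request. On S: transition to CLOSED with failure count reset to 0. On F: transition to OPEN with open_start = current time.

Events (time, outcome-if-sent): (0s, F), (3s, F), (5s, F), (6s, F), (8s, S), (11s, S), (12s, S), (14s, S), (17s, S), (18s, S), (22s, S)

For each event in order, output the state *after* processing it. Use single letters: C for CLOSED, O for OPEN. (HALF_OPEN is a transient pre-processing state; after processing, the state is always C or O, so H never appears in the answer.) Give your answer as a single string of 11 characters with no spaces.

State after each event:
  event#1 t=0s outcome=F: state=CLOSED
  event#2 t=3s outcome=F: state=CLOSED
  event#3 t=5s outcome=F: state=CLOSED
  event#4 t=6s outcome=F: state=OPEN
  event#5 t=8s outcome=S: state=OPEN
  event#6 t=11s outcome=S: state=CLOSED
  event#7 t=12s outcome=S: state=CLOSED
  event#8 t=14s outcome=S: state=CLOSED
  event#9 t=17s outcome=S: state=CLOSED
  event#10 t=18s outcome=S: state=CLOSED
  event#11 t=22s outcome=S: state=CLOSED

Answer: CCCOOCCCCCC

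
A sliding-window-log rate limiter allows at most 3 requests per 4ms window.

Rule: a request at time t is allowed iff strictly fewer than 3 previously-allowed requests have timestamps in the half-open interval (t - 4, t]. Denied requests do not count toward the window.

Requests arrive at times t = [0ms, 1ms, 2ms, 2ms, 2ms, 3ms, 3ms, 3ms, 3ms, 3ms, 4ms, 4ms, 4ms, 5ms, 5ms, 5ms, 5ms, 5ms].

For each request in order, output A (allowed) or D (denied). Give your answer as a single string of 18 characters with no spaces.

Tracking allowed requests in the window:
  req#1 t=0ms: ALLOW
  req#2 t=1ms: ALLOW
  req#3 t=2ms: ALLOW
  req#4 t=2ms: DENY
  req#5 t=2ms: DENY
  req#6 t=3ms: DENY
  req#7 t=3ms: DENY
  req#8 t=3ms: DENY
  req#9 t=3ms: DENY
  req#10 t=3ms: DENY
  req#11 t=4ms: ALLOW
  req#12 t=4ms: DENY
  req#13 t=4ms: DENY
  req#14 t=5ms: ALLOW
  req#15 t=5ms: DENY
  req#16 t=5ms: DENY
  req#17 t=5ms: DENY
  req#18 t=5ms: DENY

Answer: AAADDDDDDDADDADDDD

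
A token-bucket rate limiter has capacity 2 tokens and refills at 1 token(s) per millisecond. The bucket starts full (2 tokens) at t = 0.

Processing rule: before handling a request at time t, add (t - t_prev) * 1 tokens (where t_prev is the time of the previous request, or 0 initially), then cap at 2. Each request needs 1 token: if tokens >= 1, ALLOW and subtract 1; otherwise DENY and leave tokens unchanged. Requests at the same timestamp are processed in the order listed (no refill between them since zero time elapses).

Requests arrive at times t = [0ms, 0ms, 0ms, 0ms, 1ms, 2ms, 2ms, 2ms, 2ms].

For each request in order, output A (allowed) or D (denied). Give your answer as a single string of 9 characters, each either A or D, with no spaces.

Answer: AADDAADDD

Derivation:
Simulating step by step:
  req#1 t=0ms: ALLOW
  req#2 t=0ms: ALLOW
  req#3 t=0ms: DENY
  req#4 t=0ms: DENY
  req#5 t=1ms: ALLOW
  req#6 t=2ms: ALLOW
  req#7 t=2ms: DENY
  req#8 t=2ms: DENY
  req#9 t=2ms: DENY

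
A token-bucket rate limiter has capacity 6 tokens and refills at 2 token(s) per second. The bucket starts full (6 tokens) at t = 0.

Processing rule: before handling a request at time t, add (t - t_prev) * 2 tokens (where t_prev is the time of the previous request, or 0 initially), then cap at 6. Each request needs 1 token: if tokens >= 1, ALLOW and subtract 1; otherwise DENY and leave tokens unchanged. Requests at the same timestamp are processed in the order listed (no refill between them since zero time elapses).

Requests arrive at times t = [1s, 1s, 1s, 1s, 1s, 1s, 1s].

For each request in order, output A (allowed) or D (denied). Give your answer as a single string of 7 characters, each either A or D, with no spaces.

Answer: AAAAAAD

Derivation:
Simulating step by step:
  req#1 t=1s: ALLOW
  req#2 t=1s: ALLOW
  req#3 t=1s: ALLOW
  req#4 t=1s: ALLOW
  req#5 t=1s: ALLOW
  req#6 t=1s: ALLOW
  req#7 t=1s: DENY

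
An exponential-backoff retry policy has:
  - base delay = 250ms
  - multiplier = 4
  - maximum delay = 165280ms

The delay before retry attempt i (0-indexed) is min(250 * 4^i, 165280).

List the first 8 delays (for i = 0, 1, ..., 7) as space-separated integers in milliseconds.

Computing each delay:
  i=0: min(250*4^0, 165280) = 250
  i=1: min(250*4^1, 165280) = 1000
  i=2: min(250*4^2, 165280) = 4000
  i=3: min(250*4^3, 165280) = 16000
  i=4: min(250*4^4, 165280) = 64000
  i=5: min(250*4^5, 165280) = 165280
  i=6: min(250*4^6, 165280) = 165280
  i=7: min(250*4^7, 165280) = 165280

Answer: 250 1000 4000 16000 64000 165280 165280 165280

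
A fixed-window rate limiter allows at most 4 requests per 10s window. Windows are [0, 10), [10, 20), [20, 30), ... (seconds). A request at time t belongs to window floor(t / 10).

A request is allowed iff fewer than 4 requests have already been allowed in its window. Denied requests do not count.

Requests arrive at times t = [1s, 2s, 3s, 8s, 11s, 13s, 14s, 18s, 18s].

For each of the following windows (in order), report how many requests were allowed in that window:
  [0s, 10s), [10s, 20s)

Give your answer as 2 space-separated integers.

Processing requests:
  req#1 t=1s (window 0): ALLOW
  req#2 t=2s (window 0): ALLOW
  req#3 t=3s (window 0): ALLOW
  req#4 t=8s (window 0): ALLOW
  req#5 t=11s (window 1): ALLOW
  req#6 t=13s (window 1): ALLOW
  req#7 t=14s (window 1): ALLOW
  req#8 t=18s (window 1): ALLOW
  req#9 t=18s (window 1): DENY

Allowed counts by window: 4 4

Answer: 4 4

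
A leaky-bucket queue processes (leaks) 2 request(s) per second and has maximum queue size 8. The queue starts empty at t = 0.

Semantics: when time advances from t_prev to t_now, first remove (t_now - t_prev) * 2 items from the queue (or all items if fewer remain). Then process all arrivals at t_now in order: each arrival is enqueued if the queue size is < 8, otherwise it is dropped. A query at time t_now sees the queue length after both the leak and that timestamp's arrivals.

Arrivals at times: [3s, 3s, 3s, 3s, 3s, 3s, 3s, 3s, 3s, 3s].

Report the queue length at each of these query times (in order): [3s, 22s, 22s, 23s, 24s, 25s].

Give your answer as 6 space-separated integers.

Queue lengths at query times:
  query t=3s: backlog = 8
  query t=22s: backlog = 0
  query t=22s: backlog = 0
  query t=23s: backlog = 0
  query t=24s: backlog = 0
  query t=25s: backlog = 0

Answer: 8 0 0 0 0 0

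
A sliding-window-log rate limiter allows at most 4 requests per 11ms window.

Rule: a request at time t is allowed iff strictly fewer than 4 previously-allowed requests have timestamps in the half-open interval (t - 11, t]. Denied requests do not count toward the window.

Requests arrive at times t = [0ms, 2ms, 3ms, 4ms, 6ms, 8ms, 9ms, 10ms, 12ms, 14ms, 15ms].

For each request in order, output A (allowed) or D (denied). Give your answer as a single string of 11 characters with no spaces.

Answer: AAAADDDDAAA

Derivation:
Tracking allowed requests in the window:
  req#1 t=0ms: ALLOW
  req#2 t=2ms: ALLOW
  req#3 t=3ms: ALLOW
  req#4 t=4ms: ALLOW
  req#5 t=6ms: DENY
  req#6 t=8ms: DENY
  req#7 t=9ms: DENY
  req#8 t=10ms: DENY
  req#9 t=12ms: ALLOW
  req#10 t=14ms: ALLOW
  req#11 t=15ms: ALLOW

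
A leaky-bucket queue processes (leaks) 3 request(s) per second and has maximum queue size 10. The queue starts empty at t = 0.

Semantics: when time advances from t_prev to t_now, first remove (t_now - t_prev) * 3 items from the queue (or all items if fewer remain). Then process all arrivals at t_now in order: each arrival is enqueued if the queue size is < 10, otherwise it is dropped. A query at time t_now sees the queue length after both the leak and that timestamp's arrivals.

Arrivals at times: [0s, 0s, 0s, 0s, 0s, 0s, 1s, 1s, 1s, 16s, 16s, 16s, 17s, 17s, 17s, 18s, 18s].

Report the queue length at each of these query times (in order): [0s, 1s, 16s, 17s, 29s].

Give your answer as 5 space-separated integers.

Answer: 6 6 3 3 0

Derivation:
Queue lengths at query times:
  query t=0s: backlog = 6
  query t=1s: backlog = 6
  query t=16s: backlog = 3
  query t=17s: backlog = 3
  query t=29s: backlog = 0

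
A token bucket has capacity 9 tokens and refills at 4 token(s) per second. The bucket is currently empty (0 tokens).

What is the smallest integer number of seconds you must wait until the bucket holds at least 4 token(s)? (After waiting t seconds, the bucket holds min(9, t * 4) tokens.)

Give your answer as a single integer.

Need t * 4 >= 4, so t >= 4/4.
Smallest integer t = ceil(4/4) = 1.

Answer: 1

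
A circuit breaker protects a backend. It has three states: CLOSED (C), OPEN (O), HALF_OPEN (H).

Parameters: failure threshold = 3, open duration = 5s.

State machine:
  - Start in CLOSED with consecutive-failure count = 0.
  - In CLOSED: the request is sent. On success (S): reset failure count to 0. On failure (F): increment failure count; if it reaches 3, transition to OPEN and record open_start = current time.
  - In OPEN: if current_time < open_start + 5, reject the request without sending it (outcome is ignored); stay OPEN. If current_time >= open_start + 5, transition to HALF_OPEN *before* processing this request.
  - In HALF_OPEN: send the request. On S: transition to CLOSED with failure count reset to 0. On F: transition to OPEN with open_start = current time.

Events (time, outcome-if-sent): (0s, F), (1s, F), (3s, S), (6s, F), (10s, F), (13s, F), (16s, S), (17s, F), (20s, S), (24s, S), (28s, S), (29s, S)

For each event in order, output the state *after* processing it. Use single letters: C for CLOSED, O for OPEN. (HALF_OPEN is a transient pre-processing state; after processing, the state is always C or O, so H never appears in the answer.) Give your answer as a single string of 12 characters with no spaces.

State after each event:
  event#1 t=0s outcome=F: state=CLOSED
  event#2 t=1s outcome=F: state=CLOSED
  event#3 t=3s outcome=S: state=CLOSED
  event#4 t=6s outcome=F: state=CLOSED
  event#5 t=10s outcome=F: state=CLOSED
  event#6 t=13s outcome=F: state=OPEN
  event#7 t=16s outcome=S: state=OPEN
  event#8 t=17s outcome=F: state=OPEN
  event#9 t=20s outcome=S: state=CLOSED
  event#10 t=24s outcome=S: state=CLOSED
  event#11 t=28s outcome=S: state=CLOSED
  event#12 t=29s outcome=S: state=CLOSED

Answer: CCCCCOOOCCCC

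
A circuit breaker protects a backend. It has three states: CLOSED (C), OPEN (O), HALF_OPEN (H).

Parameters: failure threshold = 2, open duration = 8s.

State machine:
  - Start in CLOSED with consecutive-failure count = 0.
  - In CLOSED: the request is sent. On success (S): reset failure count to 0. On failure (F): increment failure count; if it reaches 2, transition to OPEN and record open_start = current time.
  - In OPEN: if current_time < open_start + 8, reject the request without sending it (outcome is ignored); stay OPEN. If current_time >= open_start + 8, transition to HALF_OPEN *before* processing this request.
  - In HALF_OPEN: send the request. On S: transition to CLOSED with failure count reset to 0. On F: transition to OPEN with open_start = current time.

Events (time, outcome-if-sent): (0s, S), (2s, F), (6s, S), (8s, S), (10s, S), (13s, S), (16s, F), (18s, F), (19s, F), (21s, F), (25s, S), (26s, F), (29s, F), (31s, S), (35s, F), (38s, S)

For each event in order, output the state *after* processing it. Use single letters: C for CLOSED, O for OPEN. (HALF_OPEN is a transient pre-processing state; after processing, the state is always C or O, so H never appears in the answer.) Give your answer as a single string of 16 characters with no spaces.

State after each event:
  event#1 t=0s outcome=S: state=CLOSED
  event#2 t=2s outcome=F: state=CLOSED
  event#3 t=6s outcome=S: state=CLOSED
  event#4 t=8s outcome=S: state=CLOSED
  event#5 t=10s outcome=S: state=CLOSED
  event#6 t=13s outcome=S: state=CLOSED
  event#7 t=16s outcome=F: state=CLOSED
  event#8 t=18s outcome=F: state=OPEN
  event#9 t=19s outcome=F: state=OPEN
  event#10 t=21s outcome=F: state=OPEN
  event#11 t=25s outcome=S: state=OPEN
  event#12 t=26s outcome=F: state=OPEN
  event#13 t=29s outcome=F: state=OPEN
  event#14 t=31s outcome=S: state=OPEN
  event#15 t=35s outcome=F: state=OPEN
  event#16 t=38s outcome=S: state=OPEN

Answer: CCCCCCCOOOOOOOOO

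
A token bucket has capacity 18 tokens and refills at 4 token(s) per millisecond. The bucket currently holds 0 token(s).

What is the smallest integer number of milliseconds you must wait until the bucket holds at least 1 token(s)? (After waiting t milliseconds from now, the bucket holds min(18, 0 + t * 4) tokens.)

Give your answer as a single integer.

Answer: 1

Derivation:
Need 0 + t * 4 >= 1, so t >= 1/4.
Smallest integer t = ceil(1/4) = 1.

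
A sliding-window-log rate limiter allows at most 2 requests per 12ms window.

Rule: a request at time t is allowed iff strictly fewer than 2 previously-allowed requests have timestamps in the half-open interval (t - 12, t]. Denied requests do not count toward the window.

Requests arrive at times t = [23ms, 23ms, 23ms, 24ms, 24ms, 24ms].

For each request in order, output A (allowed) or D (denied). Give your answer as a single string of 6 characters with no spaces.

Answer: AADDDD

Derivation:
Tracking allowed requests in the window:
  req#1 t=23ms: ALLOW
  req#2 t=23ms: ALLOW
  req#3 t=23ms: DENY
  req#4 t=24ms: DENY
  req#5 t=24ms: DENY
  req#6 t=24ms: DENY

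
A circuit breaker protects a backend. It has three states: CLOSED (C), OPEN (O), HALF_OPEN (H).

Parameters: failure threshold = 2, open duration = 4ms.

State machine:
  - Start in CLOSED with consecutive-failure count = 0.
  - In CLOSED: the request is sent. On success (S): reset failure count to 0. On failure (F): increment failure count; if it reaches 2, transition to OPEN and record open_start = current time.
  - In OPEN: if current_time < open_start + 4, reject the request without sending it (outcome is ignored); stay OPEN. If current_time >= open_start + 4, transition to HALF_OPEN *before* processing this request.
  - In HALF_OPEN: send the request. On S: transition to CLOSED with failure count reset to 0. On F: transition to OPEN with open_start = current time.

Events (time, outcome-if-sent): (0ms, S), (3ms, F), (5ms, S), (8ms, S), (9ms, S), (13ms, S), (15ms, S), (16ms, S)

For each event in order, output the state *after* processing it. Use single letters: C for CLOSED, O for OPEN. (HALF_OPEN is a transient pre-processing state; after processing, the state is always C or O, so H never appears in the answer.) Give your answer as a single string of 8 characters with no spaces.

Answer: CCCCCCCC

Derivation:
State after each event:
  event#1 t=0ms outcome=S: state=CLOSED
  event#2 t=3ms outcome=F: state=CLOSED
  event#3 t=5ms outcome=S: state=CLOSED
  event#4 t=8ms outcome=S: state=CLOSED
  event#5 t=9ms outcome=S: state=CLOSED
  event#6 t=13ms outcome=S: state=CLOSED
  event#7 t=15ms outcome=S: state=CLOSED
  event#8 t=16ms outcome=S: state=CLOSED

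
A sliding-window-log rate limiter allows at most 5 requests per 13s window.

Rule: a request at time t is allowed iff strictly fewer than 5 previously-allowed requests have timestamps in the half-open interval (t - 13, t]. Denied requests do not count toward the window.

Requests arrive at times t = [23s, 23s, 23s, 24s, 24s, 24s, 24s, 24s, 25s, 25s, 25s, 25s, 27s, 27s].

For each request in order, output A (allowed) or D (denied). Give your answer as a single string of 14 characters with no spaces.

Answer: AAAAADDDDDDDDD

Derivation:
Tracking allowed requests in the window:
  req#1 t=23s: ALLOW
  req#2 t=23s: ALLOW
  req#3 t=23s: ALLOW
  req#4 t=24s: ALLOW
  req#5 t=24s: ALLOW
  req#6 t=24s: DENY
  req#7 t=24s: DENY
  req#8 t=24s: DENY
  req#9 t=25s: DENY
  req#10 t=25s: DENY
  req#11 t=25s: DENY
  req#12 t=25s: DENY
  req#13 t=27s: DENY
  req#14 t=27s: DENY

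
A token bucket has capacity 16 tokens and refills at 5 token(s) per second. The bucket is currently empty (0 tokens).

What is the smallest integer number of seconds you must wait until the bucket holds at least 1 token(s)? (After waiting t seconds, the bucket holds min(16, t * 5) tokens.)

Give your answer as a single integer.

Answer: 1

Derivation:
Need t * 5 >= 1, so t >= 1/5.
Smallest integer t = ceil(1/5) = 1.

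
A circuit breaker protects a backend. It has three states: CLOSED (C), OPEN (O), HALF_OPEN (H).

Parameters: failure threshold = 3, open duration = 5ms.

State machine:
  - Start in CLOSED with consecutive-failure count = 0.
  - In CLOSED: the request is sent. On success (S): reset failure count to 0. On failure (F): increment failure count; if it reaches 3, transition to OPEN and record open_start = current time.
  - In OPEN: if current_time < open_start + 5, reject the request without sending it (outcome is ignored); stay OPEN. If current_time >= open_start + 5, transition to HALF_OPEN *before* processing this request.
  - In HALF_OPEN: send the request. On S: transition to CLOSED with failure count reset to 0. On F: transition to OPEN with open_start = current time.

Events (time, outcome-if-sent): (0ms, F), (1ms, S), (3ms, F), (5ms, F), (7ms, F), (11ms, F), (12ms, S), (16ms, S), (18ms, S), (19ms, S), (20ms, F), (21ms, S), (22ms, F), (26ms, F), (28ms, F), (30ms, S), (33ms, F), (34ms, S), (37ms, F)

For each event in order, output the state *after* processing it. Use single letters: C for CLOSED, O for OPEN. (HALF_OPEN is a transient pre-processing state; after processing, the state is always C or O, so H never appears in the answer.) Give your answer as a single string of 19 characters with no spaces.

Answer: CCCCOOCCCCCCCCOOOOO

Derivation:
State after each event:
  event#1 t=0ms outcome=F: state=CLOSED
  event#2 t=1ms outcome=S: state=CLOSED
  event#3 t=3ms outcome=F: state=CLOSED
  event#4 t=5ms outcome=F: state=CLOSED
  event#5 t=7ms outcome=F: state=OPEN
  event#6 t=11ms outcome=F: state=OPEN
  event#7 t=12ms outcome=S: state=CLOSED
  event#8 t=16ms outcome=S: state=CLOSED
  event#9 t=18ms outcome=S: state=CLOSED
  event#10 t=19ms outcome=S: state=CLOSED
  event#11 t=20ms outcome=F: state=CLOSED
  event#12 t=21ms outcome=S: state=CLOSED
  event#13 t=22ms outcome=F: state=CLOSED
  event#14 t=26ms outcome=F: state=CLOSED
  event#15 t=28ms outcome=F: state=OPEN
  event#16 t=30ms outcome=S: state=OPEN
  event#17 t=33ms outcome=F: state=OPEN
  event#18 t=34ms outcome=S: state=OPEN
  event#19 t=37ms outcome=F: state=OPEN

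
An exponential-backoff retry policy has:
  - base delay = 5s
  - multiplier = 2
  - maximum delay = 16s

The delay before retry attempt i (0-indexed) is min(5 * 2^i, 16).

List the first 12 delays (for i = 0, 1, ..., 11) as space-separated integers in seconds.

Computing each delay:
  i=0: min(5*2^0, 16) = 5
  i=1: min(5*2^1, 16) = 10
  i=2: min(5*2^2, 16) = 16
  i=3: min(5*2^3, 16) = 16
  i=4: min(5*2^4, 16) = 16
  i=5: min(5*2^5, 16) = 16
  i=6: min(5*2^6, 16) = 16
  i=7: min(5*2^7, 16) = 16
  i=8: min(5*2^8, 16) = 16
  i=9: min(5*2^9, 16) = 16
  i=10: min(5*2^10, 16) = 16
  i=11: min(5*2^11, 16) = 16

Answer: 5 10 16 16 16 16 16 16 16 16 16 16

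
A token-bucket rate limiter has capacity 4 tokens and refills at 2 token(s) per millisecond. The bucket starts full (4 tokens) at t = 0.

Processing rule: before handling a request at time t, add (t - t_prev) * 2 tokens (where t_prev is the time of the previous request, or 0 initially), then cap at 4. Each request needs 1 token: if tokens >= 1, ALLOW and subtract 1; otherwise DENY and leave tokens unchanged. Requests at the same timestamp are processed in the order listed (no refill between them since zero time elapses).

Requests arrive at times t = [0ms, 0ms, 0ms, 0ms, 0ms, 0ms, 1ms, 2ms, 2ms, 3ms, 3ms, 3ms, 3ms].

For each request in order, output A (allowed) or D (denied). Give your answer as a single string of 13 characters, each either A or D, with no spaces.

Answer: AAAADDAAAAAAD

Derivation:
Simulating step by step:
  req#1 t=0ms: ALLOW
  req#2 t=0ms: ALLOW
  req#3 t=0ms: ALLOW
  req#4 t=0ms: ALLOW
  req#5 t=0ms: DENY
  req#6 t=0ms: DENY
  req#7 t=1ms: ALLOW
  req#8 t=2ms: ALLOW
  req#9 t=2ms: ALLOW
  req#10 t=3ms: ALLOW
  req#11 t=3ms: ALLOW
  req#12 t=3ms: ALLOW
  req#13 t=3ms: DENY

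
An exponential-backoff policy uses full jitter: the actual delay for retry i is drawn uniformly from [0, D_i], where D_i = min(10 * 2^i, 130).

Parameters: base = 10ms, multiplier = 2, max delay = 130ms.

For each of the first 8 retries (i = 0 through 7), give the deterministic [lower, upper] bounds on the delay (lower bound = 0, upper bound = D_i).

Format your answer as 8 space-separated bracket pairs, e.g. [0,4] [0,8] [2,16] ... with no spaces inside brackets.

Computing bounds per retry:
  i=0: D_i=min(10*2^0,130)=10, bounds=[0,10]
  i=1: D_i=min(10*2^1,130)=20, bounds=[0,20]
  i=2: D_i=min(10*2^2,130)=40, bounds=[0,40]
  i=3: D_i=min(10*2^3,130)=80, bounds=[0,80]
  i=4: D_i=min(10*2^4,130)=130, bounds=[0,130]
  i=5: D_i=min(10*2^5,130)=130, bounds=[0,130]
  i=6: D_i=min(10*2^6,130)=130, bounds=[0,130]
  i=7: D_i=min(10*2^7,130)=130, bounds=[0,130]

Answer: [0,10] [0,20] [0,40] [0,80] [0,130] [0,130] [0,130] [0,130]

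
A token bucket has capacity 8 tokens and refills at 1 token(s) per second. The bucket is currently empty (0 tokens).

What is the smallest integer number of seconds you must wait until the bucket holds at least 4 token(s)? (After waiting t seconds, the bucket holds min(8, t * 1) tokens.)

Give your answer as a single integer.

Need t * 1 >= 4, so t >= 4/1.
Smallest integer t = ceil(4/1) = 4.

Answer: 4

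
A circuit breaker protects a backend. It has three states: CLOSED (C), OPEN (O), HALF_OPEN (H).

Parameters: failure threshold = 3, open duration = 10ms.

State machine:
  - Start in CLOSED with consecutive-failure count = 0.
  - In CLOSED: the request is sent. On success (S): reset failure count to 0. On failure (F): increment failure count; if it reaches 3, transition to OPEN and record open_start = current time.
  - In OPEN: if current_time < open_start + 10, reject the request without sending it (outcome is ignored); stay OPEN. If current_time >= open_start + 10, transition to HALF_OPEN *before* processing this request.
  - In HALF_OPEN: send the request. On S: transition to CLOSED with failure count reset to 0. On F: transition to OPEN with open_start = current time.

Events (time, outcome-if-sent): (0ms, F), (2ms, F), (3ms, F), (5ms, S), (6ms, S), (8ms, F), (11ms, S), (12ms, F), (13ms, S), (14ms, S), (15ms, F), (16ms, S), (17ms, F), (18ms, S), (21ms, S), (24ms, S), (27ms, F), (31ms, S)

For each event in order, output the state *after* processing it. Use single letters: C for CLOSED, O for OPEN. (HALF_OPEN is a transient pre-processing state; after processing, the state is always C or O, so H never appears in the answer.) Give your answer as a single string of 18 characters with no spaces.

State after each event:
  event#1 t=0ms outcome=F: state=CLOSED
  event#2 t=2ms outcome=F: state=CLOSED
  event#3 t=3ms outcome=F: state=OPEN
  event#4 t=5ms outcome=S: state=OPEN
  event#5 t=6ms outcome=S: state=OPEN
  event#6 t=8ms outcome=F: state=OPEN
  event#7 t=11ms outcome=S: state=OPEN
  event#8 t=12ms outcome=F: state=OPEN
  event#9 t=13ms outcome=S: state=CLOSED
  event#10 t=14ms outcome=S: state=CLOSED
  event#11 t=15ms outcome=F: state=CLOSED
  event#12 t=16ms outcome=S: state=CLOSED
  event#13 t=17ms outcome=F: state=CLOSED
  event#14 t=18ms outcome=S: state=CLOSED
  event#15 t=21ms outcome=S: state=CLOSED
  event#16 t=24ms outcome=S: state=CLOSED
  event#17 t=27ms outcome=F: state=CLOSED
  event#18 t=31ms outcome=S: state=CLOSED

Answer: CCOOOOOOCCCCCCCCCC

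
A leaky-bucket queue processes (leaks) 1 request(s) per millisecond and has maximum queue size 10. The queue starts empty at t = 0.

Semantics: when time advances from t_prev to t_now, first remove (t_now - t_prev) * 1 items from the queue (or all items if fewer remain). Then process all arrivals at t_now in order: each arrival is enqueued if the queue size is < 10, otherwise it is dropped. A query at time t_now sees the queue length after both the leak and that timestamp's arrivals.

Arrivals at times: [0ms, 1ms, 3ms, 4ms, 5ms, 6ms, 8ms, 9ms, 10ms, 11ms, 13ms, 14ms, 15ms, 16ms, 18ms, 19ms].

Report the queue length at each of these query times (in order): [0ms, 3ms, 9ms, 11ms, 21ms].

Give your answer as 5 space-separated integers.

Queue lengths at query times:
  query t=0ms: backlog = 1
  query t=3ms: backlog = 1
  query t=9ms: backlog = 1
  query t=11ms: backlog = 1
  query t=21ms: backlog = 0

Answer: 1 1 1 1 0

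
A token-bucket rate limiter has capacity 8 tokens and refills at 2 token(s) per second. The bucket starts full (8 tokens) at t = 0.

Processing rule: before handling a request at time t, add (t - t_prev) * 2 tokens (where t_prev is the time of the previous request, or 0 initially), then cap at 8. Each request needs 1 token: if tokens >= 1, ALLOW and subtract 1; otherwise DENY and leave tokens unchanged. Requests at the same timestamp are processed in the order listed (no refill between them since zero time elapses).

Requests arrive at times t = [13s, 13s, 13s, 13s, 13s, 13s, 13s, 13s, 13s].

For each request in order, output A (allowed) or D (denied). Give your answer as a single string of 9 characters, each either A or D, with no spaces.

Answer: AAAAAAAAD

Derivation:
Simulating step by step:
  req#1 t=13s: ALLOW
  req#2 t=13s: ALLOW
  req#3 t=13s: ALLOW
  req#4 t=13s: ALLOW
  req#5 t=13s: ALLOW
  req#6 t=13s: ALLOW
  req#7 t=13s: ALLOW
  req#8 t=13s: ALLOW
  req#9 t=13s: DENY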